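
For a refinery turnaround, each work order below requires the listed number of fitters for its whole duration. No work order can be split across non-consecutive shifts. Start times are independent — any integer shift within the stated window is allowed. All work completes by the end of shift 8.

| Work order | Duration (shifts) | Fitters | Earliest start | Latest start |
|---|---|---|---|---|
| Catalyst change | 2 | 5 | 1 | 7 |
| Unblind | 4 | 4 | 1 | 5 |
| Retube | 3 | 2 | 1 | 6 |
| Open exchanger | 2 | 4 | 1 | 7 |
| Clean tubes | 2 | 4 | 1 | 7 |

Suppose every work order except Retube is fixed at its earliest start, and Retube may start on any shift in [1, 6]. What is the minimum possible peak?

Retube@1: s1:19  s2:19  s3:6  s4:4  s5:0  s6:0  s7:0  s8:0 → peak 19
Retube@2: s1:17  s2:19  s3:6  s4:6  s5:0  s6:0  s7:0  s8:0 → peak 19
Retube@3: s1:17  s2:17  s3:6  s4:6  s5:2  s6:0  s7:0  s8:0 → peak 17
Retube@4: s1:17  s2:17  s3:4  s4:6  s5:2  s6:2  s7:0  s8:0 → peak 17
Retube@5: s1:17  s2:17  s3:4  s4:4  s5:2  s6:2  s7:2  s8:0 → peak 17
Retube@6: s1:17  s2:17  s3:4  s4:4  s5:0  s6:2  s7:2  s8:2 → peak 17
Best is Retube@3, peak 17.

17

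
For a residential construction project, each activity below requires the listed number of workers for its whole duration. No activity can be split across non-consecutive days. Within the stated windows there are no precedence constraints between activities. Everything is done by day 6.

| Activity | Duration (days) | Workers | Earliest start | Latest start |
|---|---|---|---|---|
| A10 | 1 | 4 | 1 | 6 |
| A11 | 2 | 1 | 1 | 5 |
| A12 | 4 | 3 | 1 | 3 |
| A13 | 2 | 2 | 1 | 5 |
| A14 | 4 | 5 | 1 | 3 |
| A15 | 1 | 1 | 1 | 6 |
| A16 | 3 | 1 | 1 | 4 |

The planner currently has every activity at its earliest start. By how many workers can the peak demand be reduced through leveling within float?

Early-start peak: d1:17  d2:12  d3:9  d4:8  d5:0  d6:0 ⇒ 17.
Leveled (A10@1, A11@1, A12@1, A13@5, A14@2, A15@1, A16@3): d1:9  d2:9  d3:9  d4:9  d5:8  d6:2 ⇒ 9.
Reduction 17 − 9 = 8.

8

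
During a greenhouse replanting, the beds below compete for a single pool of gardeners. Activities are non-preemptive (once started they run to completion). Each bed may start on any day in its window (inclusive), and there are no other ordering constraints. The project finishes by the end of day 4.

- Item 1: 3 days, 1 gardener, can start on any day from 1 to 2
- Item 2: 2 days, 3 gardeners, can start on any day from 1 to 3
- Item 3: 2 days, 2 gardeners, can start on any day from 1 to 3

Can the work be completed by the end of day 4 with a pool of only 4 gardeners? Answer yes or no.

Schedule Item 1@1, Item 2@1, Item 3@3: d1:4  d2:4  d3:3  d4:2 — peak 4 ≤ 4.

yes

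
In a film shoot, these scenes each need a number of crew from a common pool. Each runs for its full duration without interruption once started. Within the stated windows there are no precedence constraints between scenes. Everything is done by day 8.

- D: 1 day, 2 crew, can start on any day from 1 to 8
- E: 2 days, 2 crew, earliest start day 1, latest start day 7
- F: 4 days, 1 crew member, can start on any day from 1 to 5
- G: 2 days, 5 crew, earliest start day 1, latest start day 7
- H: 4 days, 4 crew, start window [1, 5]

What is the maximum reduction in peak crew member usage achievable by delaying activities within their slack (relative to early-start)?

9

Early-start peak: d1:14  d2:12  d3:5  d4:5  d5:0  d6:0  d7:0  d8:0 ⇒ 14.
Leveled (D@1, E@1, F@1, G@7, H@3): d1:5  d2:3  d3:5  d4:5  d5:4  d6:4  d7:5  d8:5 ⇒ 5.
Reduction 14 − 5 = 9.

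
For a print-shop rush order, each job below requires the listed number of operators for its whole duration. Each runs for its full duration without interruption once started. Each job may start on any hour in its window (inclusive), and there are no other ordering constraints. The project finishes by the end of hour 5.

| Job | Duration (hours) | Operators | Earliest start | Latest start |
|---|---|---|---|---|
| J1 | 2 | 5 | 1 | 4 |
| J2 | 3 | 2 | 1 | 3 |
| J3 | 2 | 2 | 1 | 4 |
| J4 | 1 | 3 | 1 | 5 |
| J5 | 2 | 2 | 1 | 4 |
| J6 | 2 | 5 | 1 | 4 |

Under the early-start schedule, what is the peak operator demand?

Early-start schedule: J1@1, J2@1, J3@1, J4@1, J5@1, J6@1.
Load per hour: hour 1: 19, hour 2: 16, hour 3: 2, hour 4: 0, hour 5: 0.
Peak is 19.

19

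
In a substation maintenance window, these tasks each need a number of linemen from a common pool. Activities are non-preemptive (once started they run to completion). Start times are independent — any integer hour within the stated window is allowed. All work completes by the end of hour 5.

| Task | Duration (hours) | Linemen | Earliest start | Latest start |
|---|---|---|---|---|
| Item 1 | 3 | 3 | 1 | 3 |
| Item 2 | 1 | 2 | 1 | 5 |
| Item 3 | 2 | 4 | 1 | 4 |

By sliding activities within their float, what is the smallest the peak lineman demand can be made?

Early-start (Item 1@1, Item 2@1, Item 3@1) gives peak 9: h1:9  h2:7  h3:3  h4:0  h5:0.
Shift Item 3→4.
Schedule Item 1@1, Item 2@1, Item 3@4: h1:5  h2:3  h3:3  h4:4  h5:4 — peak 5.

5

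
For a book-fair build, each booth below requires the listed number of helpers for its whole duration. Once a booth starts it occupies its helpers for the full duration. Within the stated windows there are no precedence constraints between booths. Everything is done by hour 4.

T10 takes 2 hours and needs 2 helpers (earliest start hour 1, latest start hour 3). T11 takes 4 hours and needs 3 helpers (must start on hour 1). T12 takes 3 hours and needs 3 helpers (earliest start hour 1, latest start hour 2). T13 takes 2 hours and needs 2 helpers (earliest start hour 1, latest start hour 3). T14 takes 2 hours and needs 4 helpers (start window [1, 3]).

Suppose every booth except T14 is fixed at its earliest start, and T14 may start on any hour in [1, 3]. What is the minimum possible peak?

10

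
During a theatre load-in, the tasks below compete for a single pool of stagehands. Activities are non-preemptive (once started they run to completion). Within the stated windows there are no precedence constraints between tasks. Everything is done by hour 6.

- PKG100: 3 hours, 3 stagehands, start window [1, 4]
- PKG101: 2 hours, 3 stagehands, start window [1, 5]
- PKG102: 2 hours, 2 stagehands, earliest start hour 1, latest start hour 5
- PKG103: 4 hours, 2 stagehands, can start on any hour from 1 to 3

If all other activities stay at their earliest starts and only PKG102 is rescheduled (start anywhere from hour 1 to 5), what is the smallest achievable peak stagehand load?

8

PKG102@1: h1:10  h2:10  h3:5  h4:2  h5:0  h6:0 → peak 10
PKG102@2: h1:8  h2:10  h3:7  h4:2  h5:0  h6:0 → peak 10
PKG102@3: h1:8  h2:8  h3:7  h4:4  h5:0  h6:0 → peak 8
PKG102@4: h1:8  h2:8  h3:5  h4:4  h5:2  h6:0 → peak 8
PKG102@5: h1:8  h2:8  h3:5  h4:2  h5:2  h6:2 → peak 8
Best is PKG102@3, peak 8.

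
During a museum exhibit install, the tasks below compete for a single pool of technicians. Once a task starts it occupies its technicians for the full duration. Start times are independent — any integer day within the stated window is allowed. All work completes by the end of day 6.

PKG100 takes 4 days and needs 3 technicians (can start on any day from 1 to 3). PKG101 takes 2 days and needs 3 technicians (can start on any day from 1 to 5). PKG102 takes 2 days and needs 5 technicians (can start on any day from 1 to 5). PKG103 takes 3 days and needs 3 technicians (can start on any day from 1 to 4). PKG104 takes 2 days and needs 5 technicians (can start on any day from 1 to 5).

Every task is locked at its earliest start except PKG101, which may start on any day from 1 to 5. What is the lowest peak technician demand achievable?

PKG101@1: d1:19  d2:19  d3:6  d4:3  d5:0  d6:0 → peak 19
PKG101@2: d1:16  d2:19  d3:9  d4:3  d5:0  d6:0 → peak 19
PKG101@3: d1:16  d2:16  d3:9  d4:6  d5:0  d6:0 → peak 16
PKG101@4: d1:16  d2:16  d3:6  d4:6  d5:3  d6:0 → peak 16
PKG101@5: d1:16  d2:16  d3:6  d4:3  d5:3  d6:3 → peak 16
Best is PKG101@3, peak 16.

16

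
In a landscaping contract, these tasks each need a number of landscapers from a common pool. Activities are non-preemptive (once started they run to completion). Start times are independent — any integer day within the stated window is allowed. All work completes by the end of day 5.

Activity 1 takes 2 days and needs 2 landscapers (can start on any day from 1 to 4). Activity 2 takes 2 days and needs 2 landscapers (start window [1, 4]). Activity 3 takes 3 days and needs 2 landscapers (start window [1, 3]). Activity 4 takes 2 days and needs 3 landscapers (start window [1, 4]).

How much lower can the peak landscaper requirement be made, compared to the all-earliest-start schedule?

4

Early-start peak: d1:9  d2:9  d3:2  d4:0  d5:0 ⇒ 9.
Leveled (Activity 1@1, Activity 2@1, Activity 3@3, Activity 4@3): d1:4  d2:4  d3:5  d4:5  d5:2 ⇒ 5.
Reduction 9 − 5 = 4.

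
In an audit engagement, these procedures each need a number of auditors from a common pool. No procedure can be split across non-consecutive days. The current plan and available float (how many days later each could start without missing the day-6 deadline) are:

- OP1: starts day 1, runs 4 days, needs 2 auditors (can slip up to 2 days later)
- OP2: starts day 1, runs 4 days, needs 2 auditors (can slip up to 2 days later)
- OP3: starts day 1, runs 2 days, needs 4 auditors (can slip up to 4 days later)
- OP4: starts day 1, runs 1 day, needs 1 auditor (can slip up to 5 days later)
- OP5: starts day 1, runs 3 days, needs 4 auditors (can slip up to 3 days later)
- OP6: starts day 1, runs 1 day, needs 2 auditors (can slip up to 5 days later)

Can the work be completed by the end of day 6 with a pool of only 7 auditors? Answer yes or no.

no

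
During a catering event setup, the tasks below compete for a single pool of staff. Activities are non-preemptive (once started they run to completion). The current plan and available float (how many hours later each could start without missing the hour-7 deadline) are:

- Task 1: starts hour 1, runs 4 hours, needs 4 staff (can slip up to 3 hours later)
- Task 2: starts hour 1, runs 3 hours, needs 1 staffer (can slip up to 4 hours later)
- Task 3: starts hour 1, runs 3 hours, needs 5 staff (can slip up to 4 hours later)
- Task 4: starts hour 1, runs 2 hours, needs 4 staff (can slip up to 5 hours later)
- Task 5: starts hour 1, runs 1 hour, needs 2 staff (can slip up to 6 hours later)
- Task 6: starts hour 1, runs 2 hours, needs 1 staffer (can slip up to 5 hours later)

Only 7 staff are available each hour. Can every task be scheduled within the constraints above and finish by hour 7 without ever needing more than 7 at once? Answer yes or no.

The minimum achievable peak is 8; 7 < 8, so no feasible schedule stays within the cap.

no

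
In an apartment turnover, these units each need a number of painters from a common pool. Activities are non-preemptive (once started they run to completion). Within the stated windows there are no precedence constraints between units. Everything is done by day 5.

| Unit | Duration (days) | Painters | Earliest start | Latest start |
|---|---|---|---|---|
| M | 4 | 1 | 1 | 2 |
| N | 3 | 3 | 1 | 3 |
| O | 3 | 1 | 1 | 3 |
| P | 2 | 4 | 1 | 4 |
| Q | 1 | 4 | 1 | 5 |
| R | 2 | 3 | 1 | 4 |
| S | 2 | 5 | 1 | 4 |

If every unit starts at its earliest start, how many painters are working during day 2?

At early start, day 2 has: M, N, O, P, R, S.
Demand: 1 + 3 + 1 + 4 + 3 + 5 = 17.

17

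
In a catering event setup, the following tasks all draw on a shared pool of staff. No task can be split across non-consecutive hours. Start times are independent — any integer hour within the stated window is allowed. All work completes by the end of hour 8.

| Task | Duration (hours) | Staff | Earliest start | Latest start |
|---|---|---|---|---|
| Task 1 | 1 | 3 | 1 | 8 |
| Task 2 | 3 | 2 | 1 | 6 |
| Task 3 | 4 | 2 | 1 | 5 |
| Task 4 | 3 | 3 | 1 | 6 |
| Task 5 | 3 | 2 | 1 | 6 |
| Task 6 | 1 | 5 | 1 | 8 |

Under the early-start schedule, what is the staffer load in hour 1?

At early start, hour 1 has: Task 1, Task 2, Task 3, Task 4, Task 5, Task 6.
Demand: 3 + 2 + 2 + 3 + 2 + 5 = 17.

17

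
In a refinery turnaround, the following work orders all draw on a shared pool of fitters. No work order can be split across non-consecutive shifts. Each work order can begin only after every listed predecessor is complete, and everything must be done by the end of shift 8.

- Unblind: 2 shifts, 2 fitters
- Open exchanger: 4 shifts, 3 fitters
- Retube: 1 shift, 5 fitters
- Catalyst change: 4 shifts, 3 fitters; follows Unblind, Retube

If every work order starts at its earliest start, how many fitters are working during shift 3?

At early start, shift 3 has: Open exchanger, Catalyst change.
Demand: 3 + 3 = 6.

6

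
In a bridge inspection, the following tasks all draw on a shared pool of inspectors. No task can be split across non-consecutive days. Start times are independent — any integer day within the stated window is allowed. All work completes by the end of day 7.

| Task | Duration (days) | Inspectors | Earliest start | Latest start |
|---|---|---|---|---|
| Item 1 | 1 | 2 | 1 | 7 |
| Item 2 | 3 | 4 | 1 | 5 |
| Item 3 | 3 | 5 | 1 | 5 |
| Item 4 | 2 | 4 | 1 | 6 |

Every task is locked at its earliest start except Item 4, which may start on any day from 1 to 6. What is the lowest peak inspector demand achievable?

Item 4@1: d1:15  d2:13  d3:9  d4:0  d5:0  d6:0  d7:0 → peak 15
Item 4@2: d1:11  d2:13  d3:13  d4:0  d5:0  d6:0  d7:0 → peak 13
Item 4@3: d1:11  d2:9  d3:13  d4:4  d5:0  d6:0  d7:0 → peak 13
Item 4@4: d1:11  d2:9  d3:9  d4:4  d5:4  d6:0  d7:0 → peak 11
Item 4@5: d1:11  d2:9  d3:9  d4:0  d5:4  d6:4  d7:0 → peak 11
Item 4@6: d1:11  d2:9  d3:9  d4:0  d5:0  d6:4  d7:4 → peak 11
Best is Item 4@4, peak 11.

11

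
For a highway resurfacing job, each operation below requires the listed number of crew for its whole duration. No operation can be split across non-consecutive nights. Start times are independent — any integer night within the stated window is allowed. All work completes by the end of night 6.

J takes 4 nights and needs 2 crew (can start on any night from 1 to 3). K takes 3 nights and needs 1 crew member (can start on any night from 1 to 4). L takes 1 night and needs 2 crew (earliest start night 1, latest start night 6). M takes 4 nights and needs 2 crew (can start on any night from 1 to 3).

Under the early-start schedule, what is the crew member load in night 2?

5

At early start, night 2 has: J, K, M.
Demand: 2 + 1 + 2 = 5.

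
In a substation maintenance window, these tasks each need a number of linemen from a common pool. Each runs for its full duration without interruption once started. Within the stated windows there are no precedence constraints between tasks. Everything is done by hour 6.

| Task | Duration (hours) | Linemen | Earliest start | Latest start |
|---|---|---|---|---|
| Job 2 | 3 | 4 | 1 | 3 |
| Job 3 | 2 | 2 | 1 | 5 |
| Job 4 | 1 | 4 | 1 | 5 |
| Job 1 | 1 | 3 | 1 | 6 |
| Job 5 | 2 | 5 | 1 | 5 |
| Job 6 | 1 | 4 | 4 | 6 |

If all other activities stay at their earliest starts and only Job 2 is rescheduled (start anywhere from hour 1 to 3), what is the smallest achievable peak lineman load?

14

Job 2@1: h1:18  h2:11  h3:4  h4:4  h5:0  h6:0 → peak 18
Job 2@2: h1:14  h2:11  h3:4  h4:8  h5:0  h6:0 → peak 14
Job 2@3: h1:14  h2:7  h3:4  h4:8  h5:4  h6:0 → peak 14
Best is Job 2@2, peak 14.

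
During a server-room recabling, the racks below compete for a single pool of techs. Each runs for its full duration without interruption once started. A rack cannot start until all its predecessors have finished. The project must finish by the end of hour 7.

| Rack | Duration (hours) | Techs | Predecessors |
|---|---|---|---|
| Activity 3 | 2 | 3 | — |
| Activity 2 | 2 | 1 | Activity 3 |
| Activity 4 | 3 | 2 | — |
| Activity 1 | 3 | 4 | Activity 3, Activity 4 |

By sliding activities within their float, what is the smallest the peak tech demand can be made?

Schedule Activity 3@1, Activity 2@3, Activity 4@1, Activity 1@4: h1:5  h2:5  h3:3  h4:5  h5:4  h6:4  h7:0 — peak 5.

5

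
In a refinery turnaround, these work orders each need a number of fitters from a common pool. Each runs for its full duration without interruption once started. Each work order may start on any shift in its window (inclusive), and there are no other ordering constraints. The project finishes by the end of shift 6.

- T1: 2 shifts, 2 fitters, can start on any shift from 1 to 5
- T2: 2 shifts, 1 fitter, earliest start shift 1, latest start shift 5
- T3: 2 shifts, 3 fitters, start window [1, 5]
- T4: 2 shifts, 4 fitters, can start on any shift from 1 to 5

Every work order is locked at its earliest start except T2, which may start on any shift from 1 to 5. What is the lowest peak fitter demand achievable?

9

T2@1: s1:10  s2:10  s3:0  s4:0  s5:0  s6:0 → peak 10
T2@2: s1:9  s2:10  s3:1  s4:0  s5:0  s6:0 → peak 10
T2@3: s1:9  s2:9  s3:1  s4:1  s5:0  s6:0 → peak 9
T2@4: s1:9  s2:9  s3:0  s4:1  s5:1  s6:0 → peak 9
T2@5: s1:9  s2:9  s3:0  s4:0  s5:1  s6:1 → peak 9
Best is T2@3, peak 9.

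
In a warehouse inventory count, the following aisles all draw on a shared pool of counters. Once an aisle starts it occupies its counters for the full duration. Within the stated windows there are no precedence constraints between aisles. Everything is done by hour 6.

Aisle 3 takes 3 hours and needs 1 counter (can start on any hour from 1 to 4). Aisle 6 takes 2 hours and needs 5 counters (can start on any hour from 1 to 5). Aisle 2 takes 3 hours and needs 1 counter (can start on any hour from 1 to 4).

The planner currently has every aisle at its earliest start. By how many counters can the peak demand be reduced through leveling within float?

Early-start peak: h1:7  h2:7  h3:2  h4:0  h5:0  h6:0 ⇒ 7.
Leveled (Aisle 3@1, Aisle 6@4, Aisle 2@1): h1:2  h2:2  h3:2  h4:5  h5:5  h6:0 ⇒ 5.
Reduction 7 − 5 = 2.

2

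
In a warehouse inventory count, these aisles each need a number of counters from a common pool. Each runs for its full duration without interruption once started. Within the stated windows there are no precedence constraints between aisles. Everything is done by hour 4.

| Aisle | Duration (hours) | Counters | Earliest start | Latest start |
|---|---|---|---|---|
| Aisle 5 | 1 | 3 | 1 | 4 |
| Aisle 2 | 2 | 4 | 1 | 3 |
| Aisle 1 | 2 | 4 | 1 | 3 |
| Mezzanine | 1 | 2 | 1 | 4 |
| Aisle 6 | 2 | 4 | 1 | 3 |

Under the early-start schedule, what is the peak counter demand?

17

Early-start schedule: Aisle 5@1, Aisle 2@1, Aisle 1@1, Mezzanine@1, Aisle 6@1.
Load per hour: hour 1: 17, hour 2: 12, hour 3: 0, hour 4: 0.
Peak is 17.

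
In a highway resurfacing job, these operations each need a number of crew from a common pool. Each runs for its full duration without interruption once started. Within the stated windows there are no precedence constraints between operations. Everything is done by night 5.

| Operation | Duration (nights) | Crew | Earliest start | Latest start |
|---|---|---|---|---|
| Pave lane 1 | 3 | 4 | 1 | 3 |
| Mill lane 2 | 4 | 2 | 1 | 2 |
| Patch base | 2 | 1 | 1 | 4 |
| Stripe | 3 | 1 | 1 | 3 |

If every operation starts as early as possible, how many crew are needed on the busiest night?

Early-start schedule: Pave lane 1@1, Mill lane 2@1, Patch base@1, Stripe@1.
Load per night: night 1: 8, night 2: 8, night 3: 7, night 4: 2, night 5: 0.
Peak is 8.

8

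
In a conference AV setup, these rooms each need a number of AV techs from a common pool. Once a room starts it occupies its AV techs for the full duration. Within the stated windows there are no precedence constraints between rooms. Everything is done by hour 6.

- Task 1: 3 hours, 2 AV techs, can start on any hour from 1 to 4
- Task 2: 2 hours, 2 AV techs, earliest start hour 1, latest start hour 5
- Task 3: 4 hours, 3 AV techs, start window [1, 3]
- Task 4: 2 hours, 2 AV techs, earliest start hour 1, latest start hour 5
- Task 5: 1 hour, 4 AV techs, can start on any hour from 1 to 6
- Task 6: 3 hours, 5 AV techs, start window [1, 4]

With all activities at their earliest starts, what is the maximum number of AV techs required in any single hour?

Early-start schedule: Task 1@1, Task 2@1, Task 3@1, Task 4@1, Task 5@1, Task 6@1.
Load per hour: hour 1: 18, hour 2: 14, hour 3: 10, hour 4: 3, hour 5: 0, hour 6: 0.
Peak is 18.

18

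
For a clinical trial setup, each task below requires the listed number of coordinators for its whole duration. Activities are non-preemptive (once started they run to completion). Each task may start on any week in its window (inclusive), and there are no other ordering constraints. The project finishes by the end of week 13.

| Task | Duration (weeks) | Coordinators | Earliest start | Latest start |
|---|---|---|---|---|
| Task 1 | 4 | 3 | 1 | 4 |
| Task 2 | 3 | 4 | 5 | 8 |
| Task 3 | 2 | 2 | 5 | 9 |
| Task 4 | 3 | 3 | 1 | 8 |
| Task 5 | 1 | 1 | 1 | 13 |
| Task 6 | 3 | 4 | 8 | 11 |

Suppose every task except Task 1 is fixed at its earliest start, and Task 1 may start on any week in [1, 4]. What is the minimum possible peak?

Task 1@1: w1:7  w2:6  w3:6  w4:3  w5:6  w6:6  w7:4  w8:4  w9:4  w10:4  w11:0  w12:0  w13:0 → peak 7
Task 1@2: w1:4  w2:6  w3:6  w4:3  w5:9  w6:6  w7:4  w8:4  w9:4  w10:4  w11:0  w12:0  w13:0 → peak 9
Task 1@3: w1:4  w2:3  w3:6  w4:3  w5:9  w6:9  w7:4  w8:4  w9:4  w10:4  w11:0  w12:0  w13:0 → peak 9
Task 1@4: w1:4  w2:3  w3:3  w4:3  w5:9  w6:9  w7:7  w8:4  w9:4  w10:4  w11:0  w12:0  w13:0 → peak 9
Best is Task 1@1, peak 7.

7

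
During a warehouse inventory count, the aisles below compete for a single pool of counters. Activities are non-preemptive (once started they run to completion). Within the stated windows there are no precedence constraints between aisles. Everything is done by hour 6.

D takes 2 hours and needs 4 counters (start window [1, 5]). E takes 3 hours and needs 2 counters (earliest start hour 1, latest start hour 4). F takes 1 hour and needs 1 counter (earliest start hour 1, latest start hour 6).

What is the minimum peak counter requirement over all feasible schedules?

4

Early-start (D@1, E@1, F@1) gives peak 7: h1:7  h2:6  h3:2  h4:0  h5:0  h6:0.
Shift E→3, F→3.
Schedule D@1, E@3, F@3: h1:4  h2:4  h3:3  h4:2  h5:2  h6:0 — peak 4.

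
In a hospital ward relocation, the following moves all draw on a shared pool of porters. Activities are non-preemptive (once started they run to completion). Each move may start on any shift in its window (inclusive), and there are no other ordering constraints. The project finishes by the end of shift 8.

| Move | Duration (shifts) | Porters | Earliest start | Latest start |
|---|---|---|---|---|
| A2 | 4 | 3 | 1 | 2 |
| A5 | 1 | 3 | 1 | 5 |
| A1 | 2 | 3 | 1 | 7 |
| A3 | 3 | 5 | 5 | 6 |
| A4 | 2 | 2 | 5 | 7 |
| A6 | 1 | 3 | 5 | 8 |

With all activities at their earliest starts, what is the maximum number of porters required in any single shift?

Early-start schedule: A2@1, A5@1, A1@1, A3@5, A4@5, A6@5.
Load per shift: shift 1: 9, shift 2: 6, shift 3: 3, shift 4: 3, shift 5: 10, shift 6: 7, shift 7: 5, shift 8: 0.
Peak is 10.

10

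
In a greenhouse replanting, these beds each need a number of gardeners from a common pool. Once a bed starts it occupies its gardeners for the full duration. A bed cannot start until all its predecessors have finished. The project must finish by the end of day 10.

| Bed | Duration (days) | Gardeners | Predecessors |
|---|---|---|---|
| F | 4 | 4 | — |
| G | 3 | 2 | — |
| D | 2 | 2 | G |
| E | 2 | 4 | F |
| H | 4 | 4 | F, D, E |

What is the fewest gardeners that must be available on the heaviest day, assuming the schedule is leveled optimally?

6

Schedule F@1, G@1, D@4, E@5, H@7: d1:6  d2:6  d3:6  d4:6  d5:6  d6:4  d7:4  d8:4  d9:4  d10:4 — peak 6.
No arrangement of the 3 feasible schedules does better.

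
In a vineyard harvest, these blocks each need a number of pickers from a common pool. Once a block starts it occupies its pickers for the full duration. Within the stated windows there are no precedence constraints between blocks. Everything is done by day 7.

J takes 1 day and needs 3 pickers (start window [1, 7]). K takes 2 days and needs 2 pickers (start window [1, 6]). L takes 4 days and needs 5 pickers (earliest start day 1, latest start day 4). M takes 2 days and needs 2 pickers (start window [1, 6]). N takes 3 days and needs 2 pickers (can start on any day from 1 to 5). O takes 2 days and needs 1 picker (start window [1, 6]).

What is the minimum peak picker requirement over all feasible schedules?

6

Early-start (J@1, K@1, L@1, M@1, N@1, O@1) gives peak 15: d1:15  d2:12  d3:7  d4:5  d5:0  d6:0  d7:0.
Shift K→2, L→4, M→2, O→4.
Schedule J@1, K@2, L@4, M@2, N@1, O@4: d1:5  d2:6  d3:6  d4:6  d5:6  d6:5  d7:5 — peak 6.
Total picker-days = 39 over 7 days ⇒ peak ≥ ⌈39/7⌉ = 6, so 6 is optimal.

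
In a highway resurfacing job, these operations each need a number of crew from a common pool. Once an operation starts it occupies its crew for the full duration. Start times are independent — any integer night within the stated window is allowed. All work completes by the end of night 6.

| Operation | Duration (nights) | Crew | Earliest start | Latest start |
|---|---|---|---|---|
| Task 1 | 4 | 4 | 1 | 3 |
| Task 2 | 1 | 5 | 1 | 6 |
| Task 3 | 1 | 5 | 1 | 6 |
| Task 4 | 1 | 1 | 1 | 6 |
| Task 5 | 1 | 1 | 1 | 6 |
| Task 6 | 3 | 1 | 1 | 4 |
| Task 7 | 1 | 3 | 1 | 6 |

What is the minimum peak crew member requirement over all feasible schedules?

7

Early-start (Task 1@1, Task 2@1, Task 3@1, Task 4@1, Task 5@1, Task 6@1, Task 7@1) gives peak 20: n1:20  n2:5  n3:5  n4:4  n5:0  n6:0.
Shift Task 2→5, Task 3→6, Task 7→4.
Schedule Task 1@1, Task 2@5, Task 3@6, Task 4@1, Task 5@1, Task 6@1, Task 7@4: n1:7  n2:5  n3:5  n4:7  n5:5  n6:5 — peak 7.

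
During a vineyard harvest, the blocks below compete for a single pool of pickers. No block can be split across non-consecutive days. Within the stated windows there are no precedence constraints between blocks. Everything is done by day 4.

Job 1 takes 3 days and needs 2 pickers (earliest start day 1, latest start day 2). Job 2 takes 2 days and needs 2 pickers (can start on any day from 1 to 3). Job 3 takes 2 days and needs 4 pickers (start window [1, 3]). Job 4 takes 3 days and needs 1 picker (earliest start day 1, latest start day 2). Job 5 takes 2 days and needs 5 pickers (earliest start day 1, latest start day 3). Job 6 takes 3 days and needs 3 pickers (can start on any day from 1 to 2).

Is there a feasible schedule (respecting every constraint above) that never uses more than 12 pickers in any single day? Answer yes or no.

yes

Schedule Job 1@1, Job 2@1, Job 3@1, Job 4@1, Job 5@3, Job 6@1: d1:12  d2:12  d3:11  d4:5 — peak 12 ≤ 12.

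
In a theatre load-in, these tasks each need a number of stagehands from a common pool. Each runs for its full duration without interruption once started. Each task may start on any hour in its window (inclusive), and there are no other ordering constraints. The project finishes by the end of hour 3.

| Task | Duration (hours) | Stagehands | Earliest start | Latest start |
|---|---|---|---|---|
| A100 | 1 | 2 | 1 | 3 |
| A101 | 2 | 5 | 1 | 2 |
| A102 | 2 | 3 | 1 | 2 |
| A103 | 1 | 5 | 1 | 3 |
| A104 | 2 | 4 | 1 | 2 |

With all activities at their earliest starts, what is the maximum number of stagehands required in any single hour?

Early-start schedule: A100@1, A101@1, A102@1, A103@1, A104@1.
Load per hour: hour 1: 19, hour 2: 12, hour 3: 0.
Peak is 19.

19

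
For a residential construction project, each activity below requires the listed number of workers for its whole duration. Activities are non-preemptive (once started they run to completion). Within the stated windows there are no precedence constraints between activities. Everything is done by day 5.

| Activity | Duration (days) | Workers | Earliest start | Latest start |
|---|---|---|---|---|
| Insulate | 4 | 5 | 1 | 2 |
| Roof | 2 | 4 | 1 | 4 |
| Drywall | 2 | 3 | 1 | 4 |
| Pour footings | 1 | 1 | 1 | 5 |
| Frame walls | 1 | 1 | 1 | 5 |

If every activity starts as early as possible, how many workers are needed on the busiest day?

Early-start schedule: Insulate@1, Roof@1, Drywall@1, Pour footings@1, Frame walls@1.
Load per day: day 1: 14, day 2: 12, day 3: 5, day 4: 5, day 5: 0.
Peak is 14.

14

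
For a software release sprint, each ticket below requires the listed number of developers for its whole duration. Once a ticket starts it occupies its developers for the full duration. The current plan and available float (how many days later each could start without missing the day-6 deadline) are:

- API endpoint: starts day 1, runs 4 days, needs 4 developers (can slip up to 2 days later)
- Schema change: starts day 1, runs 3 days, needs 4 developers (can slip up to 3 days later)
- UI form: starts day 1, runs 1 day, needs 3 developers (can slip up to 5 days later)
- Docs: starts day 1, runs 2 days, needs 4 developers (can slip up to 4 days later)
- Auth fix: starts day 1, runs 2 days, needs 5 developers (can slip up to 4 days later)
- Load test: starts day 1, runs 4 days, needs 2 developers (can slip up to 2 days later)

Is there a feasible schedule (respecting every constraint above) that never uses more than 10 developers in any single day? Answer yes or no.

yes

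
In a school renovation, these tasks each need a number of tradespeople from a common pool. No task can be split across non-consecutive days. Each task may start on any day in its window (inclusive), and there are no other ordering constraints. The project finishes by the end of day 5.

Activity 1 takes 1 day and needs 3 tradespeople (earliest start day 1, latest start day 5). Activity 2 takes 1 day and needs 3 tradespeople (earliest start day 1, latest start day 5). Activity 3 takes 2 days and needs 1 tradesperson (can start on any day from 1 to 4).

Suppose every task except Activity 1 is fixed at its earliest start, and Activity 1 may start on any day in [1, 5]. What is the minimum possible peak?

Activity 1@1: d1:7  d2:1  d3:0  d4:0  d5:0 → peak 7
Activity 1@2: d1:4  d2:4  d3:0  d4:0  d5:0 → peak 4
Activity 1@3: d1:4  d2:1  d3:3  d4:0  d5:0 → peak 4
Activity 1@4: d1:4  d2:1  d3:0  d4:3  d5:0 → peak 4
Activity 1@5: d1:4  d2:1  d3:0  d4:0  d5:3 → peak 4
Best is Activity 1@2, peak 4.

4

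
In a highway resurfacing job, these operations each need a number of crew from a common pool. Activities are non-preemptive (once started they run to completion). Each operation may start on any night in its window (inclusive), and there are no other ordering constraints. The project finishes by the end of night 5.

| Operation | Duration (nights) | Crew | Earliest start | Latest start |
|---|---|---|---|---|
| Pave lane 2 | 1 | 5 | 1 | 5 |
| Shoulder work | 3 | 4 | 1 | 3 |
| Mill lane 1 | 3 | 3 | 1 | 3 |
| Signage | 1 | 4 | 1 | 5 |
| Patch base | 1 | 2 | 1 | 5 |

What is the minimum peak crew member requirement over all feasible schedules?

Early-start (Pave lane 2@1, Shoulder work@1, Mill lane 1@1, Signage@1, Patch base@1) gives peak 18: n1:18  n2:7  n3:7  n4:0  n5:0.
Shift Shoulder work→2, Mill lane 1→2, Signage→5.
Schedule Pave lane 2@1, Shoulder work@2, Mill lane 1@2, Signage@5, Patch base@1: n1:7  n2:7  n3:7  n4:7  n5:4 — peak 7.
Total crew member-nights = 32 over 5 nights ⇒ peak ≥ ⌈32/5⌉ = 7, so 7 is optimal.

7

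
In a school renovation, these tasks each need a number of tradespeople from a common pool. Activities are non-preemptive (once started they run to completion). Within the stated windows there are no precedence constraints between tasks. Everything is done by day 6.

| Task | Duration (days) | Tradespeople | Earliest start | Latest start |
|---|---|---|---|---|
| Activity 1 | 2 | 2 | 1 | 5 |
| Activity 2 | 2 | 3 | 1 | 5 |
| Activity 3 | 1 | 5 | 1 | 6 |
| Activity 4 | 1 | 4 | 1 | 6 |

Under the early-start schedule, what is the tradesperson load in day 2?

5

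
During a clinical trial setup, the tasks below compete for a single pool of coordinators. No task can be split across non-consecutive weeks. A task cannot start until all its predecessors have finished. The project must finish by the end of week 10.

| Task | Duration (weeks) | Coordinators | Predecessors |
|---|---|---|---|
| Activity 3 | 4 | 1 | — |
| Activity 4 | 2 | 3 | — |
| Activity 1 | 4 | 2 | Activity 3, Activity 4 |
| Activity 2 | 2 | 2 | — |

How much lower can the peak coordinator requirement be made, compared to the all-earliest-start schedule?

Early-start peak: w1:6  w2:6  w3:1  w4:1  w5:2  w6:2  w7:2  w8:2  w9:0  w10:0 ⇒ 6.
Leveled (Activity 3@1, Activity 4@5, Activity 1@7, Activity 2@1): w1:3  w2:3  w3:1  w4:1  w5:3  w6:3  w7:2  w8:2  w9:2  w10:2 ⇒ 3.
Reduction 6 − 3 = 3.

3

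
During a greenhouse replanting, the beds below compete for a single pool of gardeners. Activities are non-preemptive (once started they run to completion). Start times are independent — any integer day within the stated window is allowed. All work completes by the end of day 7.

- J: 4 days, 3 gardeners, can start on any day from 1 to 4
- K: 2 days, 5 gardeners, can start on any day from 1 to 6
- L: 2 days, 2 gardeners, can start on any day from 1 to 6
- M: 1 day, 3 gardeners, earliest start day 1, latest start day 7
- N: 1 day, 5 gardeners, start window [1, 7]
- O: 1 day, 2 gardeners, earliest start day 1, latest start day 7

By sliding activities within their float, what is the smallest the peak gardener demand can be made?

Early-start (J@1, K@1, L@1, M@1, N@1, O@1) gives peak 20: d1:20  d2:10  d3:3  d4:3  d5:0  d6:0  d7:0.
Shift K→5, M→3, N→7, O→4.
Schedule J@1, K@5, L@1, M@3, N@7, O@4: d1:5  d2:5  d3:6  d4:5  d5:5  d6:5  d7:5 — peak 6.
Total gardener-days = 36 over 7 days ⇒ peak ≥ ⌈36/7⌉ = 6, so 6 is optimal.

6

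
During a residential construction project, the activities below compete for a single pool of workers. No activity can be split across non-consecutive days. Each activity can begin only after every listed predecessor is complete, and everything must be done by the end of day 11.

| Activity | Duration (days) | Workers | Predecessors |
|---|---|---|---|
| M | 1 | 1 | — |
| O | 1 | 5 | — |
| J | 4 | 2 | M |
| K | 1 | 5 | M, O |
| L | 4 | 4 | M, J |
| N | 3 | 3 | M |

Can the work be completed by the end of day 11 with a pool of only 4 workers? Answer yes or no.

no

The minimum achievable peak is 5; 4 < 5, so no feasible schedule stays within the cap.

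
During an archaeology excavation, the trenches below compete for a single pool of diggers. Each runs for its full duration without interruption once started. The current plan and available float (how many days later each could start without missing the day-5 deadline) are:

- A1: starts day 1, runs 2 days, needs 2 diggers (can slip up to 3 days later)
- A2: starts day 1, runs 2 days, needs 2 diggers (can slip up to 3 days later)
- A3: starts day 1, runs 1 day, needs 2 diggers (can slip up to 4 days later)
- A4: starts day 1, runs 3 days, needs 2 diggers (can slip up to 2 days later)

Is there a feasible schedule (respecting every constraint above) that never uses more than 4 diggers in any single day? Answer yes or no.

Schedule A1@1, A2@1, A3@3, A4@3: d1:4  d2:4  d3:4  d4:2  d5:2 — peak 4 ≤ 4.

yes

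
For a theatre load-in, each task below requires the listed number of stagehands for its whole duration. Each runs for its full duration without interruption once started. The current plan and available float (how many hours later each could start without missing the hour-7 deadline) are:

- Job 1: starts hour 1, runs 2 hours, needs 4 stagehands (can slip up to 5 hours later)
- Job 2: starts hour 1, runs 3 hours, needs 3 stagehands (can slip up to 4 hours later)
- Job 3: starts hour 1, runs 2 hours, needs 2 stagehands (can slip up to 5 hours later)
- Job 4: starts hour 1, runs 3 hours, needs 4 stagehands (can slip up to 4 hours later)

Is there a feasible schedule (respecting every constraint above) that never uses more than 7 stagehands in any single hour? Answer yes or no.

yes

Schedule Job 1@1, Job 2@1, Job 3@3, Job 4@4: h1:7  h2:7  h3:5  h4:6  h5:4  h6:4  h7:0 — peak 7 ≤ 7.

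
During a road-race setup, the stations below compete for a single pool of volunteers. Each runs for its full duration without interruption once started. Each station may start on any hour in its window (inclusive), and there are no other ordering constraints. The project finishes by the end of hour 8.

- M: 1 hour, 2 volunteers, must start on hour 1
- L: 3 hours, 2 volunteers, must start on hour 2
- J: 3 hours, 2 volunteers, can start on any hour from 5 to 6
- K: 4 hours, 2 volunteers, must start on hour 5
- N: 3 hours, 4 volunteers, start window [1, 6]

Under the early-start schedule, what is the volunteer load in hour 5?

4

At early start, hour 5 has: J, K.
Demand: 2 + 2 = 4.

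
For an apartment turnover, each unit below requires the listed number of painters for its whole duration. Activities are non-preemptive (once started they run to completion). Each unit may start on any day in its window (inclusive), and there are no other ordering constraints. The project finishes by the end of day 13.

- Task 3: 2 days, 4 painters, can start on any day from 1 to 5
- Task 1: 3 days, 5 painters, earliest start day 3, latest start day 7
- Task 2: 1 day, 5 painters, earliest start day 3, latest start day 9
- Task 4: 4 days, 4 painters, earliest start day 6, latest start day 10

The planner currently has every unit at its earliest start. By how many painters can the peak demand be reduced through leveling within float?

Early-start peak: d1:4  d2:4  d3:10  d4:5  d5:5  d6:4  d7:4  d8:4  d9:4  d10:0  d11:0  d12:0  d13:0 ⇒ 10.
Leveled (Task 3@1, Task 1@3, Task 2@6, Task 4@7): d1:4  d2:4  d3:5  d4:5  d5:5  d6:5  d7:4  d8:4  d9:4  d10:4  d11:0  d12:0  d13:0 ⇒ 5.
Reduction 10 − 5 = 5.

5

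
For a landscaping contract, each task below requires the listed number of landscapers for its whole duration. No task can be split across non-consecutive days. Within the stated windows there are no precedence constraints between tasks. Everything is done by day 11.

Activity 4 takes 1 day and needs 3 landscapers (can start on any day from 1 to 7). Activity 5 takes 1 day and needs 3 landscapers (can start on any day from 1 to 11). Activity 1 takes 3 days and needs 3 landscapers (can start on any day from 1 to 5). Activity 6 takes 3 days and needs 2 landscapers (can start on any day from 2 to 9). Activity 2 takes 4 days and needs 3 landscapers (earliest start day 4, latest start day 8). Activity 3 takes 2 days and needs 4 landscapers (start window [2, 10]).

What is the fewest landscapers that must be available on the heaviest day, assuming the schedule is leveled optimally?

Early-start (Activity 4@1, Activity 5@1, Activity 1@1, Activity 6@2, Activity 2@4, Activity 3@2) gives peak 9: d1:9  d2:9  d3:9  d4:5  d5:3  d6:3  d7:3  d8:0  d9:0  d10:0  d11:0.
Shift Activity 5→2, Activity 1→3, Activity 2→6, Activity 3→10.
Schedule Activity 4@1, Activity 5@2, Activity 1@3, Activity 6@2, Activity 2@6, Activity 3@10: d1:3  d2:5  d3:5  d4:5  d5:3  d6:3  d7:3  d8:3  d9:3  d10:4  d11:4 — peak 5.

5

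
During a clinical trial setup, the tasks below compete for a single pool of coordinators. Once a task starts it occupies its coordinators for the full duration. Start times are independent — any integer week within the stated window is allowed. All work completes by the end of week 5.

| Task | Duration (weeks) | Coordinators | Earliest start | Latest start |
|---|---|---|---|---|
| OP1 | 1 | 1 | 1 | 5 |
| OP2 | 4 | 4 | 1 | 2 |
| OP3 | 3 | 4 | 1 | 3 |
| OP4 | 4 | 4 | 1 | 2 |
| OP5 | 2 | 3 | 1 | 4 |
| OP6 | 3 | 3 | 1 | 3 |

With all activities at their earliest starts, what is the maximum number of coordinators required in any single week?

Early-start schedule: OP1@1, OP2@1, OP3@1, OP4@1, OP5@1, OP6@1.
Load per week: week 1: 19, week 2: 18, week 3: 15, week 4: 8, week 5: 0.
Peak is 19.

19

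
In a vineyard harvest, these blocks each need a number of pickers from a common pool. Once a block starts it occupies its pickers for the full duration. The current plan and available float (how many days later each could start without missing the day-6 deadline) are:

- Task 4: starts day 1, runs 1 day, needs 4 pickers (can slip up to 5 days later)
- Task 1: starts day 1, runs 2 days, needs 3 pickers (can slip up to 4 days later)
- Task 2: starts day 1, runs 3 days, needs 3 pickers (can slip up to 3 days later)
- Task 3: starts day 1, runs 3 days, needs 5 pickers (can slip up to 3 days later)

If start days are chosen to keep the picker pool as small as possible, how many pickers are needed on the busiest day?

7

Early-start (Task 4@1, Task 1@1, Task 2@1, Task 3@1) gives peak 15: d1:15  d2:11  d3:8  d4:0  d5:0  d6:0.
Shift Task 1→2, Task 3→4.
Schedule Task 4@1, Task 1@2, Task 2@1, Task 3@4: d1:7  d2:6  d3:6  d4:5  d5:5  d6:5 — peak 7.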